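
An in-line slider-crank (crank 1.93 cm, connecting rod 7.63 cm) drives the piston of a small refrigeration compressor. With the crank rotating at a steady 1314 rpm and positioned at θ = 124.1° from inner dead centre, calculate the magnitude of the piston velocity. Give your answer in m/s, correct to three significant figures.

1.88

ω = 2π·1314/60 = 137.6 rad/s
For an in-line slider-crank, x = r cosθ + √(L² − r² sin²θ), so v = −rω sinθ·[1 + r cosθ/√(L² − r² sin²θ)].
With r = 0.0193 m, L = 0.0763 m, θ = 124.1°: √(L² − r² sin²θ) = 0.074608 m.
v = −0.0193·137.6·0.82806·[1 + 0.0193·-0.56064/0.074608] = -1.8802 m/s.
|v| = 1.8802 m/s.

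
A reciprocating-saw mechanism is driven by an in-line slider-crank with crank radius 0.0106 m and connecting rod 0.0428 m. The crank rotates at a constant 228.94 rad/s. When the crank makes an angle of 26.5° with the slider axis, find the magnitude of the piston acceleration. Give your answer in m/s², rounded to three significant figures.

ω = 228.9 rad/s
x(θ) = r cosθ + √(L² − r² sin²θ); with ω constant, a = ω²·d²x/dθ².
d²x/dθ² = −r cosθ − r²(cos2θ)/√u − r⁴ sin²2θ/(4u^{3/2}),  u = L² − r² sin²θ = 0.00180947 m².
Substituting r = 0.0106 m, L = 0.0428 m, θ = 26.5°: d²x/dθ² = -0.011102 m.
a = ω²·d²x/dθ² = (228.9)²·(-0.011102) = -581.9 m/s²;  |a| = 581.9 m/s².

582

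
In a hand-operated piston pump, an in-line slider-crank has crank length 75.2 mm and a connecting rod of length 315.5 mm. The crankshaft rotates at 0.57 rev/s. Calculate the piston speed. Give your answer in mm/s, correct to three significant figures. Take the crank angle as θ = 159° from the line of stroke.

ω = 2π·0.57 = 3.581 rad/s
For an in-line slider-crank, x = r cosθ + √(L² − r² sin²θ), so v = −rω sinθ·[1 + r cosθ/√(L² − r² sin²θ)].
With r = 0.0752 m, L = 0.3155 m, θ = 159°: √(L² − r² sin²θ) = 0.31435 m.
v = −0.0752·3.581·0.35837·[1 + 0.0752·-0.93358/0.31435] = -0.074961 m/s.
|v| = 0.074961 m/s = 74.961 mm/s.

75.0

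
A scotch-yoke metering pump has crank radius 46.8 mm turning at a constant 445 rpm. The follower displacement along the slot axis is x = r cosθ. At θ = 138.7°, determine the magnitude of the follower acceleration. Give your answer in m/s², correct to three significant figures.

ω = 46.6 rad/s (from 445 rpm).
x = r cosθ ⇒ ẍ = −rω² cosθ (ω constant).
|a| = rω²|cosθ| = 0.0468·(46.6)²·|cos 138.7°| = 76.351 m/s².

76.4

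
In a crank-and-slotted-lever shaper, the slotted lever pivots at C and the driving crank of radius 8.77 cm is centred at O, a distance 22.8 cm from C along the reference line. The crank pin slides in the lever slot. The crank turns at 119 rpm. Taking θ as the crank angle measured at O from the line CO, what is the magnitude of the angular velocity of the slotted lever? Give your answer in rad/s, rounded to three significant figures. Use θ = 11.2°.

ω = 12.46 rad/s (from 119 rpm).
Crank pin A relative to C: A = (d + r cosθ, r sinθ); lever angle φ = atan2(r sinθ, d + r cosθ).
Differentiating tanφ: φ̇ = rω(d cosθ + r)/(d² + r² + 2dr cosθ).
d² + r² + 2dr cosθ = |CA|² = 0.0989049 m²;  d cosθ + r = +0.31136 m.
|ω_lever| = |0.0877·12.46·+0.31136| / 0.0989049 = 3.4405 rad/s.

3.44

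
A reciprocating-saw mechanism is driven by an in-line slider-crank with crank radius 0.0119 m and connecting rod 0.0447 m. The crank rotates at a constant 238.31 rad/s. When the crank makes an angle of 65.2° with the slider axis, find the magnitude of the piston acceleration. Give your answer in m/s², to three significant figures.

165

ω = 238.3 rad/s
x(θ) = r cosθ + √(L² − r² sin²θ); with ω constant, a = ω²·d²x/dθ².
d²x/dθ² = −r cosθ − r²(cos2θ)/√u − r⁴ sin²2θ/(4u^{3/2}),  u = L² − r² sin²θ = 0.00188139 m².
Substituting r = 0.0119 m, L = 0.0447 m, θ = 65.2°: d²x/dθ² = -0.0029111 m.
a = ω²·d²x/dθ² = (238.3)²·(-0.0029111) = -165.33 m/s²;  |a| = 165.33 m/s².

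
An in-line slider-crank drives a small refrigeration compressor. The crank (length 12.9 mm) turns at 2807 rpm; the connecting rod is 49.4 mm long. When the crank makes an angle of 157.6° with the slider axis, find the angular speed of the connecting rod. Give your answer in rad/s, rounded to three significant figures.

ω = 293.9 rad/s (converted from 2807 rpm).
The rod makes angle φ with the slider axis where L sinφ = r sinθ; differentiating, L cosφ·φ̇ = r ω cosθ.
L cosφ = √(L² − r² sin²θ) = 0.049155 m.
|ω_rod| = r ω |cosθ| / √(L² − r² sin²θ) = 0.0129·293.9·0.92455/0.049155 = 71.322 rad/s.

71.3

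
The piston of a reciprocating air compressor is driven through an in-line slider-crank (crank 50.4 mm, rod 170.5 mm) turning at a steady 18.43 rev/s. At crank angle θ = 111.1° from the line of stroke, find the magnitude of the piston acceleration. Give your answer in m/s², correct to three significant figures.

395

ω = 2π·18.4 = 115.8 rad/s
x(θ) = r cosθ + √(L² − r² sin²θ); with ω constant, a = ω²·d²x/dθ².
d²x/dθ² = −r cosθ − r²(cos2θ)/√u − r⁴ sin²2θ/(4u^{3/2}),  u = L² − r² sin²θ = 0.0268593 m².
Substituting r = 0.0504 m, L = 0.1705 m, θ = 111.1°: d²x/dθ² = +0.02946 m.
a = ω²·d²x/dθ² = (115.8)²·(+0.02946) = +395.05 m/s²;  |a| = 395.05 m/s².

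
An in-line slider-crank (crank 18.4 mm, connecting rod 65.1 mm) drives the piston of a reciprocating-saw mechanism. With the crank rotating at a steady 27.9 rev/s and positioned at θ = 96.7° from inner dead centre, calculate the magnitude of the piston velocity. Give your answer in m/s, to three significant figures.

ω = 2π·27.9 = 175.3 rad/s
For an in-line slider-crank, x = r cosθ + √(L² − r² sin²θ), so v = −rω sinθ·[1 + r cosθ/√(L² − r² sin²θ)].
With r = 0.0184 m, L = 0.0651 m, θ = 96.7°: √(L² − r² sin²θ) = 0.062482 m.
v = −0.0184·175.3·0.99317·[1 + 0.0184·-0.11667/0.062482] = -3.0934 m/s.
|v| = 3.0934 m/s.

3.09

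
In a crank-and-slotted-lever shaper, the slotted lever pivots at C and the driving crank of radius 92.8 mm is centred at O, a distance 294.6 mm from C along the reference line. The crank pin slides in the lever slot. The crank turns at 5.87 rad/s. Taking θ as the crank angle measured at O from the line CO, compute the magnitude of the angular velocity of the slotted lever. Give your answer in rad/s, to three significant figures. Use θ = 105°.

ω = 5.87 rad/s
Crank pin A relative to C: A = (d + r cosθ, r sinθ); lever angle φ = atan2(r sinθ, d + r cosθ).
Differentiating tanφ: φ̇ = rω(d cosθ + r)/(d² + r² + 2dr cosθ).
d² + r² + 2dr cosθ = |CA|² = 0.0812494 m²;  d cosθ + r = +0.016552 m.
|ω_lever| = |0.0928·5.87·+0.016552| / 0.0812494 = 0.11097 rad/s.

0.111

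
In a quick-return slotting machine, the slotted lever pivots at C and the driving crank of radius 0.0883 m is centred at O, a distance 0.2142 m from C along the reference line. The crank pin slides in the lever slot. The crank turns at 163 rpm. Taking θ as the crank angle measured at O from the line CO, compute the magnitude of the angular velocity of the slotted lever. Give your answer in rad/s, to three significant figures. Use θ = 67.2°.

3.78

ω = 17.07 rad/s (from 163 rpm).
Crank pin A relative to C: A = (d + r cosθ, r sinθ); lever angle φ = atan2(r sinθ, d + r cosθ).
Differentiating tanφ: φ̇ = rω(d cosθ + r)/(d² + r² + 2dr cosθ).
d² + r² + 2dr cosθ = |CA|² = 0.0683374 m²;  d cosθ + r = +0.17131 m.
|ω_lever| = |0.0883·17.07·+0.17131| / 0.0683374 = 3.7783 rad/s.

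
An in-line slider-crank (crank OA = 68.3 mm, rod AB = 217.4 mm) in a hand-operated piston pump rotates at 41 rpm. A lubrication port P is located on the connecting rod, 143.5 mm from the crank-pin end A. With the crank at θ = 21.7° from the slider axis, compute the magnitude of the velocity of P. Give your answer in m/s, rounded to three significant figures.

ω = 4.294 rad/s.  Crank-pin speed |V_A| = rω = 0.29325 m/s, perpendicular to OA.
Rod angle: sinφ = −(r/L) sinθ ⇒ φ = -6.671°; ω_rod = −rω cosθ/√(L²−r²sin²θ) = -1.2618 rad/s.
V_P = V_A + ω_rod × AP, with AP = 0.1435 m along the rod.
Components: V_Px = −rω sinθ − a·ω_rod·sinφ = -0.12946 m/s;  V_Py = rω cosθ + a·ω_rod·cosφ = +0.092618 m/s.
|V_P| = √(V_Px² + V_Py²) = 0.15918 m/s.

0.159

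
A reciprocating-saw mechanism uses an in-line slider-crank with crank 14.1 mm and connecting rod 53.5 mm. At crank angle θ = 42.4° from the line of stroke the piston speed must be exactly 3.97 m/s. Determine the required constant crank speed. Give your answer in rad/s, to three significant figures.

For an in-line slider-crank, |v_piston| = rω|sinθ|·[1 + r cosθ/√(L² − r² sin²θ)].
With r = 0.0141 m, L = 0.0535 m, θ = 42.4°: the bracketed kinematic factor |dx/dθ| = 0.011388 m.
ω = v/|dx/dθ| = 3.97/0.011388 = 348.61 rad/s.

349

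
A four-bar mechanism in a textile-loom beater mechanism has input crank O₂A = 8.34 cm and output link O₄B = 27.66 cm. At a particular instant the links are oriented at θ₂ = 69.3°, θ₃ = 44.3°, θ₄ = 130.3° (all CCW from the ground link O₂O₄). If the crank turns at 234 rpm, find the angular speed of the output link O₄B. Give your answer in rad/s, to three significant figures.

3.13

ω₂ = 24.5 rad/s (from 234 rpm).
Differentiating the loop-closure r₂e^{iθ₂}+r₃e^{iθ₃}=r₁+r₄e^{iθ₄} gives r₂ω₂e^{iθ₂}+r₃ω₃e^{iθ₃}=r₄ω₄e^{iθ₄}.
Eliminating the other unknown: ω₄ = r₂ω₂ sin(θ₂−θ₃) / [r₄ sin(θ₄−θ₃)].
Numerator sine = +0.42262; denominator sine = +0.99756.
Result = 0.0834·24.5·(+0.42262) / (0.2766·(+0.99756)) = +3.1302 rad/s; magnitude 3.1302 rad/s.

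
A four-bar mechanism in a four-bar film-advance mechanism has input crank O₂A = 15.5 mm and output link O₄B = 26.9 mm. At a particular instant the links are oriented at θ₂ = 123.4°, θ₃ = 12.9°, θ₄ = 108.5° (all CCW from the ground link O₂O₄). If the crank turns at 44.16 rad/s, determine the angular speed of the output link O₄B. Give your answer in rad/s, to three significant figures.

ω₂ = 44.16 rad/s
Differentiating the loop-closure r₂e^{iθ₂}+r₃e^{iθ₃}=r₁+r₄e^{iθ₄} gives r₂ω₂e^{iθ₂}+r₃ω₃e^{iθ₃}=r₄ω₄e^{iθ₄}.
Eliminating the other unknown: ω₄ = r₂ω₂ sin(θ₂−θ₃) / [r₄ sin(θ₄−θ₃)].
Numerator sine = +0.93667; denominator sine = +0.99523.
Result = 0.0155·44.16·(+0.93667) / (0.0269·(+0.99523)) = +23.948 rad/s; magnitude 23.948 rad/s.

23.9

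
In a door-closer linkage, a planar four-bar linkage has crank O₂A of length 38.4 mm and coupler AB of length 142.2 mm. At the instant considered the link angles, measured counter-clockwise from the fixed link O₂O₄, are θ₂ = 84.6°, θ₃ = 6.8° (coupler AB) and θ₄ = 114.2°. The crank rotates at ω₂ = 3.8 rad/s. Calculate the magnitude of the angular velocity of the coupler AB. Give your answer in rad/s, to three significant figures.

ω₂ = 3.8 rad/s
Differentiating the loop-closure r₂e^{iθ₂}+r₃e^{iθ₃}=r₁+r₄e^{iθ₄} gives r₂ω₂e^{iθ₂}+r₃ω₃e^{iθ₃}=r₄ω₄e^{iθ₄}.
Eliminating the other unknown: ω₃ = r₂ω₂ sin(θ₄−θ₂) / [r₃ sin(θ₃−θ₄)].
Numerator sine = +0.49394; denominator sine = -0.95424.
Result = 0.0384·3.8·(+0.49394) / (0.1422·(-0.95424)) = -0.53117 rad/s; magnitude 0.53117 rad/s.

0.531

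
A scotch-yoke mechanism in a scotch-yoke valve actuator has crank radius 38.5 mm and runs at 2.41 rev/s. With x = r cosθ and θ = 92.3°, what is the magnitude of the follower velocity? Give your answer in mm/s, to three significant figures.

ω = 15.14 rad/s (from 2.41 rev/s).
x = r cosθ ⇒ ẋ = −rω sinθ.
|v| = rω|sinθ| = 0.0385·15.14·|sin 92.3°| = 0.58252 m/s = 582.52 mm/s.

583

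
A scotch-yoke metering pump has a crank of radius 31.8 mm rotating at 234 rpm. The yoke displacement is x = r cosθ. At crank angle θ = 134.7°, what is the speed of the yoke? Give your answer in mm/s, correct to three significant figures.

554

ω = 24.5 rad/s (from 234 rpm).
x = r cosθ ⇒ ẋ = −rω sinθ.
|v| = rω|sinθ| = 0.0318·24.5·|sin 134.7°| = 0.55388 m/s = 553.88 mm/s.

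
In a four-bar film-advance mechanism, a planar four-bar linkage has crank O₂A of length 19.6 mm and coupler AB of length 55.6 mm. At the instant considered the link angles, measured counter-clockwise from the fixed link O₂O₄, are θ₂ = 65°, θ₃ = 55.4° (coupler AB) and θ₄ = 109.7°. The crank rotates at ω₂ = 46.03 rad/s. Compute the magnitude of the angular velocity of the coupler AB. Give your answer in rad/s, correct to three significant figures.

ω₂ = 46.03 rad/s
Differentiating the loop-closure r₂e^{iθ₂}+r₃e^{iθ₃}=r₁+r₄e^{iθ₄} gives r₂ω₂e^{iθ₂}+r₃ω₃e^{iθ₃}=r₄ω₄e^{iθ₄}.
Eliminating the other unknown: ω₃ = r₂ω₂ sin(θ₄−θ₂) / [r₃ sin(θ₃−θ₄)].
Numerator sine = +0.70339; denominator sine = -0.81208.
Result = 0.0196·46.03·(+0.70339) / (0.0556·(-0.81208)) = -14.055 rad/s; magnitude 14.055 rad/s.

14.1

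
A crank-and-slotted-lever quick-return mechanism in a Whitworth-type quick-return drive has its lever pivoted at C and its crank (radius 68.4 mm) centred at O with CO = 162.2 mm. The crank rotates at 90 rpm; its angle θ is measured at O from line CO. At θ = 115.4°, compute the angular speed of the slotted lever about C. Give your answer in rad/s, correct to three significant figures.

ω = 9.425 rad/s (from 90 rpm).
Crank pin A relative to C: A = (d + r cosθ, r sinθ); lever angle φ = atan2(r sinθ, d + r cosθ).
Differentiating tanφ: φ̇ = rω(d cosθ + r)/(d² + r² + 2dr cosθ).
d² + r² + 2dr cosθ = |CA|² = 0.0214698 m²;  d cosθ + r = -0.0011733 m.
|ω_lever| = |0.0684·9.425·-0.0011733| / 0.0214698 = 0.035229 rad/s.

0.0352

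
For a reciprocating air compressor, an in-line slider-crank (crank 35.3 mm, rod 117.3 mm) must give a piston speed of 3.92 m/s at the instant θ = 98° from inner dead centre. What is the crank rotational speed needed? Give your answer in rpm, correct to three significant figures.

1120

For an in-line slider-crank, |v_piston| = rω|sinθ|·[1 + r cosθ/√(L² − r² sin²θ)].
With r = 0.0353 m, L = 0.1173 m, θ = 98°: the bracketed kinematic factor |dx/dθ| = 0.033423 m.
ω = v/|dx/dθ| = 3.92/0.033423 = 117.29 rad/s.
N = 60ω/(2π) = 1120 rpm.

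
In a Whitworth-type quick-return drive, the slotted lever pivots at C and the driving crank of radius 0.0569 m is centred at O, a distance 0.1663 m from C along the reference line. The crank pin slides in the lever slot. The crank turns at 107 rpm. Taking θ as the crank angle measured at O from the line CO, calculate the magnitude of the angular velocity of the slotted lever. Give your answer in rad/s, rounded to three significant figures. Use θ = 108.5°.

0.106

ω = 11.21 rad/s (from 107 rpm).
Crank pin A relative to C: A = (d + r cosθ, r sinθ); lever angle φ = atan2(r sinθ, d + r cosθ).
Differentiating tanφ: φ̇ = rω(d cosθ + r)/(d² + r² + 2dr cosθ).
d² + r² + 2dr cosθ = |CA|² = 0.0248883 m²;  d cosθ + r = +0.0041322 m.
|ω_lever| = |0.0569·11.21·+0.0041322| / 0.0248883 = 0.10586 rad/s.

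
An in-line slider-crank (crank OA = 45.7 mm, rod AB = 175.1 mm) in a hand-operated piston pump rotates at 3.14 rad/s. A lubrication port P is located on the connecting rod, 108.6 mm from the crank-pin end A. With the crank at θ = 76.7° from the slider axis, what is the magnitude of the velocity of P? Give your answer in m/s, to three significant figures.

ω = 3.14 rad/s.  Crank-pin speed |V_A| = rω = 0.1435 m/s, perpendicular to OA.
Rod angle: sinφ = −(r/L) sinθ ⇒ φ = -14.714°; ω_rod = −rω cosθ/√(L²−r²sin²θ) = -0.19492 rad/s.
V_P = V_A + ω_rod × AP, with AP = 0.1086 m along the rod.
Components: V_Px = −rω sinθ − a·ω_rod·sinφ = -0.14503 m/s;  V_Py = rω cosθ + a·ω_rod·cosφ = +0.012537 m/s.
|V_P| = √(V_Px² + V_Py²) = 0.14557 m/s.

0.146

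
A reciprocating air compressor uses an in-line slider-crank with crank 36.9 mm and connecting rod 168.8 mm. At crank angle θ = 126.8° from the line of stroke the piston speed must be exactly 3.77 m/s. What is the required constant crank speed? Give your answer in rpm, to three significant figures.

1410

For an in-line slider-crank, |v_piston| = rω|sinθ|·[1 + r cosθ/√(L² − r² sin²θ)].
With r = 0.0369 m, L = 0.1688 m, θ = 126.8°: the bracketed kinematic factor |dx/dθ| = 0.025617 m.
ω = v/|dx/dθ| = 3.77/0.025617 = 147.17 rad/s.
N = 60ω/(2π) = 1405.3 rpm.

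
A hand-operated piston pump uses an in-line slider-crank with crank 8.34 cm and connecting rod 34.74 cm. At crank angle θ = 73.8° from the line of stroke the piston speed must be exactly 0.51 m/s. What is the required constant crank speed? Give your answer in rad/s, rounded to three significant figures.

5.96

For an in-line slider-crank, |v_piston| = rω|sinθ|·[1 + r cosθ/√(L² − r² sin²θ)].
With r = 0.0834 m, L = 0.3474 m, θ = 73.8°: the bracketed kinematic factor |dx/dθ| = 0.085601 m.
ω = v/|dx/dθ| = 0.51/0.085601 = 5.9579 rad/s.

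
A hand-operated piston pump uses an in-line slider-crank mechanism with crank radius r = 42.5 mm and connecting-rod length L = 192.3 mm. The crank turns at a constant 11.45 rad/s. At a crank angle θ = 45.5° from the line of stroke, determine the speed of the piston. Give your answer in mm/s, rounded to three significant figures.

ω = 11.45 rad/s
For an in-line slider-crank, x = r cosθ + √(L² − r² sin²θ), so v = −rω sinθ·[1 + r cosθ/√(L² − r² sin²θ)].
With r = 0.0425 m, L = 0.1923 m, θ = 45.5°: √(L² − r² sin²θ) = 0.1899 m.
v = −0.0425·11.45·0.71325·[1 + 0.0425·0.70091/0.1899] = -0.40153 m/s.
|v| = 0.40153 m/s = 401.53 mm/s.

402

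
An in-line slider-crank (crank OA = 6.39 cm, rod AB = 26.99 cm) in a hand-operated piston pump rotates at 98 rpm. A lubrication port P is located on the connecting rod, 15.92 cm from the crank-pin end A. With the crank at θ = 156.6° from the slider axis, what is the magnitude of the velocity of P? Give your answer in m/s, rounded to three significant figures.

0.335

ω = 10.26 rad/s.  Crank-pin speed |V_A| = rω = 0.65578 m/s, perpendicular to OA.
Rod angle: sinφ = −(r/L) sinθ ⇒ φ = -5.395°; ω_rod = −rω cosθ/√(L²−r²sin²θ) = +2.2398 rad/s.
V_P = V_A + ω_rod × AP, with AP = 0.1592 m along the rod.
Components: V_Px = −rω sinθ − a·ω_rod·sinφ = -0.22691 m/s;  V_Py = rω cosθ + a·ω_rod·cosφ = -0.24685 m/s.
|V_P| = √(V_Px² + V_Py²) = 0.33529 m/s.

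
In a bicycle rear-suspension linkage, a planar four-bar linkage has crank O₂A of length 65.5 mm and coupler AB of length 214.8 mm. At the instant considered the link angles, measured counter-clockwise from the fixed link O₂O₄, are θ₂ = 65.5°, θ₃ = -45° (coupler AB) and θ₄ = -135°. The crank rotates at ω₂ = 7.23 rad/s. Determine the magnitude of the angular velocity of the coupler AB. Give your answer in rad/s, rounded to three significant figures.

ω₂ = 7.23 rad/s
Differentiating the loop-closure r₂e^{iθ₂}+r₃e^{iθ₃}=r₁+r₄e^{iθ₄} gives r₂ω₂e^{iθ₂}+r₃ω₃e^{iθ₃}=r₄ω₄e^{iθ₄}.
Eliminating the other unknown: ω₃ = r₂ω₂ sin(θ₄−θ₂) / [r₃ sin(θ₃−θ₄)].
Numerator sine = +0.35021; denominator sine = +1.00000.
Result = 0.0655·7.23·(+0.35021) / (0.2148·(+1.00000)) = +0.77209 rad/s; magnitude 0.77209 rad/s.

0.772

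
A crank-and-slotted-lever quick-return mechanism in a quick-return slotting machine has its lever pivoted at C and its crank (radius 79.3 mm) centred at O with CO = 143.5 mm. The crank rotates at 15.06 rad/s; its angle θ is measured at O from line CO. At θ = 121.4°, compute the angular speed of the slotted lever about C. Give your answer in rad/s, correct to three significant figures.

ω = 15.06 rad/s
Crank pin A relative to C: A = (d + r cosθ, r sinθ); lever angle φ = atan2(r sinθ, d + r cosθ).
Differentiating tanφ: φ̇ = rω(d cosθ + r)/(d² + r² + 2dr cosθ).
d² + r² + 2dr cosθ = |CA|² = 0.015023 m²;  d cosθ + r = +0.0045351 m.
|ω_lever| = |0.0793·15.06·+0.0045351| / 0.015023 = 0.36052 rad/s.

0.361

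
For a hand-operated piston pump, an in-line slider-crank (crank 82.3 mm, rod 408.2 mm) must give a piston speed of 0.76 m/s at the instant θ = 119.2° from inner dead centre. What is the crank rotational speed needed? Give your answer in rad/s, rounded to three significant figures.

11.8

For an in-line slider-crank, |v_piston| = rω|sinθ|·[1 + r cosθ/√(L² − r² sin²θ)].
With r = 0.0823 m, L = 0.4082 m, θ = 119.2°: the bracketed kinematic factor |dx/dθ| = 0.064663 m.
ω = v/|dx/dθ| = 0.76/0.064663 = 11.753 rad/s.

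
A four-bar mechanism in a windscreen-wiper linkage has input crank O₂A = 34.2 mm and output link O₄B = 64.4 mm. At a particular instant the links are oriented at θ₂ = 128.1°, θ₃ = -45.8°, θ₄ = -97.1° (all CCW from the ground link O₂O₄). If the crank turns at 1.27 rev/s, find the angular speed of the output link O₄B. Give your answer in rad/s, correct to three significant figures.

ω₂ = 7.98 rad/s (from 1.27 rev/s).
Differentiating the loop-closure r₂e^{iθ₂}+r₃e^{iθ₃}=r₁+r₄e^{iθ₄} gives r₂ω₂e^{iθ₂}+r₃ω₃e^{iθ₃}=r₄ω₄e^{iθ₄}.
Eliminating the other unknown: ω₄ = r₂ω₂ sin(θ₂−θ₃) / [r₄ sin(θ₄−θ₃)].
Numerator sine = +0.10626; denominator sine = -0.78043.
Result = 0.0342·7.98·(+0.10626) / (0.0644·(-0.78043)) = -0.577 rad/s; magnitude 0.577 rad/s.

0.577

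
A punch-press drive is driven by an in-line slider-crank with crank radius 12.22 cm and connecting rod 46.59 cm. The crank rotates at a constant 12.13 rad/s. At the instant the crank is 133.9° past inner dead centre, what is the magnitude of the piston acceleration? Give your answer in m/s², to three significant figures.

ω = 12.13 rad/s
x(θ) = r cosθ + √(L² − r² sin²θ); with ω constant, a = ω²·d²x/dθ².
d²x/dθ² = −r cosθ − r²(cos2θ)/√u − r⁴ sin²2θ/(4u^{3/2}),  u = L² − r² sin²θ = 0.20931 m².
Substituting r = 0.1222 m, L = 0.4659 m, θ = 133.9°: d²x/dθ² = +0.085405 m.
a = ω²·d²x/dθ² = (12.13)²·(+0.085405) = +12.566 m/s²;  |a| = 12.566 m/s².

12.6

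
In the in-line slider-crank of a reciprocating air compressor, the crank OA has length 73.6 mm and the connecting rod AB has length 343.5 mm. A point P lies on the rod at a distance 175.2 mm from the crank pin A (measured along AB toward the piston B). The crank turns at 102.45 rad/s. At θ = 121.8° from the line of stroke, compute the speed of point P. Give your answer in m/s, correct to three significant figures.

6.34

ω = 102.5 rad/s.  Crank-pin speed |V_A| = rω = 7.5403 m/s, perpendicular to OA.
Rod angle: sinφ = −(r/L) sinθ ⇒ φ = -10.492°; ω_rod = −rω cosθ/√(L²−r²sin²θ) = +11.764 rad/s.
V_P = V_A + ω_rod × AP, with AP = 0.1752 m along the rod.
Components: V_Px = −rω sinθ − a·ω_rod·sinφ = -6.0331 m/s;  V_Py = rω cosθ + a·ω_rod·cosφ = -1.9468 m/s.
|V_P| = √(V_Px² + V_Py²) = 6.3395 m/s.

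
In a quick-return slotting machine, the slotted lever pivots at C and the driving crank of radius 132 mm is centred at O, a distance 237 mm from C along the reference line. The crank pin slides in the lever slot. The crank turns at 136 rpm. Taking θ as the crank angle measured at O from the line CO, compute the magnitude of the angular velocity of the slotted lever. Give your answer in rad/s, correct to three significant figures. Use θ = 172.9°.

ω = 14.24 rad/s (from 136 rpm).
Crank pin A relative to C: A = (d + r cosθ, r sinθ); lever angle φ = atan2(r sinθ, d + r cosθ).
Differentiating tanφ: φ̇ = rω(d cosθ + r)/(d² + r² + 2dr cosθ).
d² + r² + 2dr cosθ = |CA|² = 0.0115048 m²;  d cosθ + r = -0.10318 m.
|ω_lever| = |0.132·14.24·-0.10318| / 0.0115048 = 16.86 rad/s.

16.9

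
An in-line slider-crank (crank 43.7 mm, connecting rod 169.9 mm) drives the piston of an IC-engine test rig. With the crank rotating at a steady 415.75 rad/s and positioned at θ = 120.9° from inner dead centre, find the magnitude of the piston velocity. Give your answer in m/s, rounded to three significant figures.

13.5

ω = 415.8 rad/s
For an in-line slider-crank, x = r cosθ + √(L² − r² sin²θ), so v = −rω sinθ·[1 + r cosθ/√(L² − r² sin²θ)].
With r = 0.0437 m, L = 0.1699 m, θ = 120.9°: √(L² − r² sin²θ) = 0.16571 m.
v = −0.0437·415.8·0.85806·[1 + 0.0437·-0.51354/0.16571] = -13.478 m/s.
|v| = 13.478 m/s.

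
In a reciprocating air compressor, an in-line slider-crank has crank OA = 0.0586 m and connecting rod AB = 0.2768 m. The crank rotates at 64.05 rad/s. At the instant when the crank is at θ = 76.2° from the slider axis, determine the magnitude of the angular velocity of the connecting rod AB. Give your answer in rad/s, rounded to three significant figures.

ω = 64.05 rad/s
The rod makes angle φ with the slider axis where L sinφ = r sinθ; differentiating, L cosφ·φ̇ = r ω cosθ.
L cosφ = √(L² − r² sin²θ) = 0.27089 m.
|ω_rod| = r ω |cosθ| / √(L² − r² sin²θ) = 0.0586·64.05·0.23853/0.27089 = 3.3051 rad/s.

3.31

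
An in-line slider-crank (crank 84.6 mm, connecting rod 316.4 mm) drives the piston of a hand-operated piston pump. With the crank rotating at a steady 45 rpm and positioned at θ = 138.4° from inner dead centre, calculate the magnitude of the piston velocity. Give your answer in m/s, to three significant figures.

0.211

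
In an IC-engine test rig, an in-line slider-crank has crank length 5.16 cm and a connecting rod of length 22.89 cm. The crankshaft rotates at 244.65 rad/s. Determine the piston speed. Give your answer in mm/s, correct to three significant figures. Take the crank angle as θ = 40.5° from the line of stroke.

ω = 244.7 rad/s
For an in-line slider-crank, x = r cosθ + √(L² − r² sin²θ), so v = −rω sinθ·[1 + r cosθ/√(L² − r² sin²θ)].
With r = 0.0516 m, L = 0.2289 m, θ = 40.5°: √(L² − r² sin²θ) = 0.22643 m.
v = −0.0516·244.7·0.64945·[1 + 0.0516·0.76041/0.22643] = -9.6193 m/s.
|v| = 9.6193 m/s = 9619.3 mm/s.

9620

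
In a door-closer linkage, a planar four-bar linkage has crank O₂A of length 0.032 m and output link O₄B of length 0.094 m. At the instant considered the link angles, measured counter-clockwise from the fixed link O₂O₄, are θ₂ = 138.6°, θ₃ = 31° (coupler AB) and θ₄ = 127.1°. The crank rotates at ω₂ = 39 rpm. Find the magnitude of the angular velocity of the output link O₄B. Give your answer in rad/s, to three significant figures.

ω₂ = 4.084 rad/s (from 39 rpm).
Differentiating the loop-closure r₂e^{iθ₂}+r₃e^{iθ₃}=r₁+r₄e^{iθ₄} gives r₂ω₂e^{iθ₂}+r₃ω₃e^{iθ₃}=r₄ω₄e^{iθ₄}.
Eliminating the other unknown: ω₄ = r₂ω₂ sin(θ₂−θ₃) / [r₄ sin(θ₄−θ₃)].
Numerator sine = +0.95319; denominator sine = +0.99434.
Result = 0.032·4.084·(+0.95319) / (0.094·(+0.99434)) = +1.3328 rad/s; magnitude 1.3328 rad/s.

1.33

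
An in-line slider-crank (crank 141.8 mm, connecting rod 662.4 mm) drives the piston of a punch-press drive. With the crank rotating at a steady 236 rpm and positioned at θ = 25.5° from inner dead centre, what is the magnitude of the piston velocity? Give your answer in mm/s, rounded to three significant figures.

1800

ω = 2π·236/60 = 24.71 rad/s
For an in-line slider-crank, x = r cosθ + √(L² − r² sin²θ), so v = −rω sinθ·[1 + r cosθ/√(L² − r² sin²θ)].
With r = 0.1418 m, L = 0.6624 m, θ = 25.5°: √(L² − r² sin²θ) = 0.65958 m.
v = −0.1418·24.71·0.43051·[1 + 0.1418·0.90259/0.65958] = -1.8014 m/s.
|v| = 1.8014 m/s = 1801.4 mm/s.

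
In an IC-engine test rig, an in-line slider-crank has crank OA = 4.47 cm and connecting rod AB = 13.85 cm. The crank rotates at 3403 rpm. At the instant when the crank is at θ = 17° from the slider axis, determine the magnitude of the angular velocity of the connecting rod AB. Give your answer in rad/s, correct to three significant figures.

110

ω = 356.4 rad/s (converted from 3403 rpm).
The rod makes angle φ with the slider axis where L sinφ = r sinθ; differentiating, L cosφ·φ̇ = r ω cosθ.
L cosφ = √(L² − r² sin²θ) = 0.13788 m.
|ω_rod| = r ω |cosθ| / √(L² − r² sin²θ) = 0.0447·356.4·0.95630/0.13788 = 110.48 rad/s.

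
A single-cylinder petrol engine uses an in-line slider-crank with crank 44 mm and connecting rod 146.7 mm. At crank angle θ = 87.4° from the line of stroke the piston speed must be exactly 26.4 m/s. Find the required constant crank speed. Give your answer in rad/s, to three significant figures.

592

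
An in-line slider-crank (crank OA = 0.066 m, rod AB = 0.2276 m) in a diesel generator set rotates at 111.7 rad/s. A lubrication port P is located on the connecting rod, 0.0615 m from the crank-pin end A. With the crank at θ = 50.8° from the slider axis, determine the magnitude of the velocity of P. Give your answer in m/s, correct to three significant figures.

6.90

ω = 111.7 rad/s.  Crank-pin speed |V_A| = rω = 7.3722 m/s, perpendicular to OA.
Rod angle: sinφ = −(r/L) sinθ ⇒ φ = -12.986°; ω_rod = −rω cosθ/√(L²−r²sin²θ) = -21.009 rad/s.
V_P = V_A + ω_rod × AP, with AP = 0.0615 m along the rod.
Components: V_Px = −rω sinθ − a·ω_rod·sinφ = -6.0034 m/s;  V_Py = rω cosθ + a·ω_rod·cosφ = +3.4004 m/s.
|V_P| = √(V_Px² + V_Py²) = 6.8995 m/s.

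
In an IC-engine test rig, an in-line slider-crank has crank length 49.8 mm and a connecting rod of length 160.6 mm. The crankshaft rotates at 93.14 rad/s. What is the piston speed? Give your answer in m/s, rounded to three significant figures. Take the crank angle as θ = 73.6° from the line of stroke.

ω = 93.14 rad/s
For an in-line slider-crank, x = r cosθ + √(L² − r² sin²θ), so v = −rω sinθ·[1 + r cosθ/√(L² − r² sin²θ)].
With r = 0.0498 m, L = 0.1606 m, θ = 73.6°: √(L² − r² sin²θ) = 0.15333 m.
v = −0.0498·93.14·0.95931·[1 + 0.0498·0.28234/0.15333] = -4.8577 m/s.
|v| = 4.8577 m/s.

4.86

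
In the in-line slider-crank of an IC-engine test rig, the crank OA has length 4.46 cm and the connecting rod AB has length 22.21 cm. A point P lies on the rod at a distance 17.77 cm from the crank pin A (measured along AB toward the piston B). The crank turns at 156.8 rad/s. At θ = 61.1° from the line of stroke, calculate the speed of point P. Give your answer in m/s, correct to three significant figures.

6.64

ω = 156.8 rad/s.  Crank-pin speed |V_A| = rω = 6.9933 m/s, perpendicular to OA.
Rod angle: sinφ = −(r/L) sinθ ⇒ φ = -10.125°; ω_rod = −rω cosθ/√(L²−r²sin²θ) = -15.458 rad/s.
V_P = V_A + ω_rod × AP, with AP = 0.1777 m along the rod.
Components: V_Px = −rω sinθ − a·ω_rod·sinφ = -6.6053 m/s;  V_Py = rω cosθ + a·ω_rod·cosφ = +0.67564 m/s.
|V_P| = √(V_Px² + V_Py²) = 6.6397 m/s.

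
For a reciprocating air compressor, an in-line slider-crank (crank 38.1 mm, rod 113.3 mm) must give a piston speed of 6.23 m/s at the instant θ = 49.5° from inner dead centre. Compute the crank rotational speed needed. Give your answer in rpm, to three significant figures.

For an in-line slider-crank, |v_piston| = rω|sinθ|·[1 + r cosθ/√(L² − r² sin²θ)].
With r = 0.0381 m, L = 0.1133 m, θ = 49.5°: the bracketed kinematic factor |dx/dθ| = 0.035516 m.
ω = v/|dx/dθ| = 6.23/0.035516 = 175.41 rad/s.
N = 60ω/(2π) = 1675.1 rpm.

1680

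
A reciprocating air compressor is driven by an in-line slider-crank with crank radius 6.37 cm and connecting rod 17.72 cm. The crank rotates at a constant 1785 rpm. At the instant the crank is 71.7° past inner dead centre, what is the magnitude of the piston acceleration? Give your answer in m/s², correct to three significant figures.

26.6

ω = 2π·1785/60 = 186.9 rad/s
x(θ) = r cosθ + √(L² − r² sin²θ); with ω constant, a = ω²·d²x/dθ².
d²x/dθ² = −r cosθ − r²(cos2θ)/√u − r⁴ sin²2θ/(4u^{3/2}),  u = L² − r² sin²θ = 0.0277422 m².
Substituting r = 0.0637 m, L = 0.1772 m, θ = 71.7°: d²x/dθ² = -0.00075995 m.
a = ω²·d²x/dθ² = (186.9)²·(-0.00075995) = -26.553 m/s²;  |a| = 26.553 m/s².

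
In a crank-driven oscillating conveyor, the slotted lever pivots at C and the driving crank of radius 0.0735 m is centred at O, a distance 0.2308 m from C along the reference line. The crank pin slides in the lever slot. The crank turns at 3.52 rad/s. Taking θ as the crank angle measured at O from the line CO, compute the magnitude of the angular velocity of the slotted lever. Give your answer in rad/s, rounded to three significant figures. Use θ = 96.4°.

ω = 3.52 rad/s
Crank pin A relative to C: A = (d + r cosθ, r sinθ); lever angle φ = atan2(r sinθ, d + r cosθ).
Differentiating tanφ: φ̇ = rω(d cosθ + r)/(d² + r² + 2dr cosθ).
d² + r² + 2dr cosθ = |CA|² = 0.054889 m²;  d cosθ + r = +0.047773 m.
|ω_lever| = |0.0735·3.52·+0.047773| / 0.054889 = 0.22518 rad/s.

0.225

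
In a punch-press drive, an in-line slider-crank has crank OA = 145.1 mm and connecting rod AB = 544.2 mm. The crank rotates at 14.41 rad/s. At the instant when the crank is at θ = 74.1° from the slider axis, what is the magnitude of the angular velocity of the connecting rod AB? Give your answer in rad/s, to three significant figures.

1.09

ω = 14.41 rad/s
The rod makes angle φ with the slider axis where L sinφ = r sinθ; differentiating, L cosφ·φ̇ = r ω cosθ.
L cosφ = √(L² − r² sin²θ) = 0.526 m.
|ω_rod| = r ω |cosθ| / √(L² − r² sin²θ) = 0.1451·14.41·0.27396/0.526 = 1.089 rad/s.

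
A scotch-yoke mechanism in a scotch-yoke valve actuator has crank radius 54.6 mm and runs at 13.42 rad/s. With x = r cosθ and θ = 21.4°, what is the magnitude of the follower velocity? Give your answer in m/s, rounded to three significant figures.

ω = 13.42 rad/s
x = r cosθ ⇒ ẋ = −rω sinθ.
|v| = rω|sinθ| = 0.0546·13.42·|sin 21.4°| = 0.26736 m/s.

0.267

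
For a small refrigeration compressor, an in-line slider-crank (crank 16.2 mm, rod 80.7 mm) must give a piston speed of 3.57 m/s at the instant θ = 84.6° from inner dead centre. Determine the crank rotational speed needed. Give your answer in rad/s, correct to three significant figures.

217

For an in-line slider-crank, |v_piston| = rω|sinθ|·[1 + r cosθ/√(L² − r² sin²θ)].
With r = 0.0162 m, L = 0.0807 m, θ = 84.6°: the bracketed kinematic factor |dx/dθ| = 0.016439 m.
ω = v/|dx/dθ| = 3.57/0.016439 = 217.17 rad/s.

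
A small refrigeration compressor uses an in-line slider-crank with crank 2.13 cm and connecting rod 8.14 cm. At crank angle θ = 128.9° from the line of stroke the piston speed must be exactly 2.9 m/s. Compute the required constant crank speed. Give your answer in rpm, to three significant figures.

2010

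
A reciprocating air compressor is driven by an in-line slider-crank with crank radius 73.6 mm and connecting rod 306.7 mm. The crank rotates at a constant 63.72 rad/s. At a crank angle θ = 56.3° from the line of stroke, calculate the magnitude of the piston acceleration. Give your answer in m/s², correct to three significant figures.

139

ω = 63.72 rad/s
x(θ) = r cosθ + √(L² − r² sin²θ); with ω constant, a = ω²·d²x/dθ².
d²x/dθ² = −r cosθ − r²(cos2θ)/√u − r⁴ sin²2θ/(4u^{3/2}),  u = L² − r² sin²θ = 0.0903156 m².
Substituting r = 0.0736 m, L = 0.3067 m, θ = 56.3°: d²x/dθ² = -0.03414 m.
a = ω²·d²x/dθ² = (63.72)²·(-0.03414) = -138.62 m/s²;  |a| = 138.62 m/s².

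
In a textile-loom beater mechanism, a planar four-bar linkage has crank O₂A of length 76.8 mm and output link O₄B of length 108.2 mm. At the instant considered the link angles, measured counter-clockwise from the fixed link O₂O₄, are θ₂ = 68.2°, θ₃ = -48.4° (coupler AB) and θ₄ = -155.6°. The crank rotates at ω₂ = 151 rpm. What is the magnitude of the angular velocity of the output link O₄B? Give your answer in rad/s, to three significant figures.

10.5

ω₂ = 15.81 rad/s (from 151 rpm).
Differentiating the loop-closure r₂e^{iθ₂}+r₃e^{iθ₃}=r₁+r₄e^{iθ₄} gives r₂ω₂e^{iθ₂}+r₃ω₃e^{iθ₃}=r₄ω₄e^{iθ₄}.
Eliminating the other unknown: ω₄ = r₂ω₂ sin(θ₂−θ₃) / [r₄ sin(θ₄−θ₃)].
Numerator sine = +0.89415; denominator sine = -0.95528.
Result = 0.0768·15.81·(+0.89415) / (0.1082·(-0.95528)) = -10.506 rad/s; magnitude 10.506 rad/s.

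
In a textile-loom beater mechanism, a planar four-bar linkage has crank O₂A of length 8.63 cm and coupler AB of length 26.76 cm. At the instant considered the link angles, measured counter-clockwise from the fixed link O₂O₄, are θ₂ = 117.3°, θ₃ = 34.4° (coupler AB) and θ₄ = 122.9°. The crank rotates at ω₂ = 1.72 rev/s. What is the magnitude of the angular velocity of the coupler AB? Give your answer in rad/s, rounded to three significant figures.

0.340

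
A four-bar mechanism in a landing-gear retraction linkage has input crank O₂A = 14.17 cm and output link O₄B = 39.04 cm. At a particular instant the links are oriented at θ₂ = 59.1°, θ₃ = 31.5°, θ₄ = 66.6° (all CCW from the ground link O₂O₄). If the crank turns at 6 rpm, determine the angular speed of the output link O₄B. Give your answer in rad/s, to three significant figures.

0.184

ω₂ = 0.6283 rad/s (from 6 rpm).
Differentiating the loop-closure r₂e^{iθ₂}+r₃e^{iθ₃}=r₁+r₄e^{iθ₄} gives r₂ω₂e^{iθ₂}+r₃ω₃e^{iθ₃}=r₄ω₄e^{iθ₄}.
Eliminating the other unknown: ω₄ = r₂ω₂ sin(θ₂−θ₃) / [r₄ sin(θ₄−θ₃)].
Numerator sine = +0.46330; denominator sine = +0.57501.
Result = 0.1417·0.6283·(+0.46330) / (0.3904·(+0.57501)) = +0.18375 rad/s; magnitude 0.18375 rad/s.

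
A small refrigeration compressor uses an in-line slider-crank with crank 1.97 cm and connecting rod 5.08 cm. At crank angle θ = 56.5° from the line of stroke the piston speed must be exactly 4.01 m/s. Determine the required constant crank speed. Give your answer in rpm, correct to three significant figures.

For an in-line slider-crank, |v_piston| = rω|sinθ|·[1 + r cosθ/√(L² − r² sin²θ)].
With r = 0.0197 m, L = 0.0508 m, θ = 56.5°: the bracketed kinematic factor |dx/dθ| = 0.020143 m.
ω = v/|dx/dθ| = 4.01/0.020143 = 199.07 rad/s.
N = 60ω/(2π) = 1901 rpm.

1900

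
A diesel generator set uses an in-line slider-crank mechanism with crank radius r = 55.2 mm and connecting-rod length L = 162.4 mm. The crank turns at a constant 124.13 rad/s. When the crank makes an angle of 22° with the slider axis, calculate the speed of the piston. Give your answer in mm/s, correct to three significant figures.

3380

ω = 124.1 rad/s
For an in-line slider-crank, x = r cosθ + √(L² − r² sin²θ), so v = −rω sinθ·[1 + r cosθ/√(L² − r² sin²θ)].
With r = 0.0552 m, L = 0.1624 m, θ = 22°: √(L² − r² sin²θ) = 0.16108 m.
v = −0.0552·124.1·0.37461·[1 + 0.0552·0.92718/0.16108] = -3.3824 m/s.
|v| = 3.3824 m/s = 3382.4 mm/s.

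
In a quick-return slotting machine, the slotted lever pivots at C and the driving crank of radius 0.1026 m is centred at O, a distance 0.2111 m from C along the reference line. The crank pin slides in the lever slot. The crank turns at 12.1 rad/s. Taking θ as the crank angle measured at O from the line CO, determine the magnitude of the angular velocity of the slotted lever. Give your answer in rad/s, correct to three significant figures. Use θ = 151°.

ω = 12.1 rad/s
Crank pin A relative to C: A = (d + r cosθ, r sinθ); lever angle φ = atan2(r sinθ, d + r cosθ).
Differentiating tanφ: φ̇ = rω(d cosθ + r)/(d² + r² + 2dr cosθ).
d² + r² + 2dr cosθ = |CA|² = 0.0172034 m²;  d cosθ + r = -0.082032 m.
|ω_lever| = |0.1026·12.1·-0.082032| / 0.0172034 = 5.9197 rad/s.

5.92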